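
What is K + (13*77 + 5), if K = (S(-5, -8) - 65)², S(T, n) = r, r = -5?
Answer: 5906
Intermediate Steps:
S(T, n) = -5
K = 4900 (K = (-5 - 65)² = (-70)² = 4900)
K + (13*77 + 5) = 4900 + (13*77 + 5) = 4900 + (1001 + 5) = 4900 + 1006 = 5906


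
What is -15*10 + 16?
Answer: -134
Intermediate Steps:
-15*10 + 16 = -150 + 16 = -134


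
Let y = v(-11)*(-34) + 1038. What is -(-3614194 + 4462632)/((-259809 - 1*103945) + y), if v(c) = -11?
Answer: 424219/181171 ≈ 2.3415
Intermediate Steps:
y = 1412 (y = -11*(-34) + 1038 = 374 + 1038 = 1412)
-(-3614194 + 4462632)/((-259809 - 1*103945) + y) = -(-3614194 + 4462632)/((-259809 - 1*103945) + 1412) = -848438/((-259809 - 103945) + 1412) = -848438/(-363754 + 1412) = -848438/(-362342) = -848438*(-1)/362342 = -1*(-424219/181171) = 424219/181171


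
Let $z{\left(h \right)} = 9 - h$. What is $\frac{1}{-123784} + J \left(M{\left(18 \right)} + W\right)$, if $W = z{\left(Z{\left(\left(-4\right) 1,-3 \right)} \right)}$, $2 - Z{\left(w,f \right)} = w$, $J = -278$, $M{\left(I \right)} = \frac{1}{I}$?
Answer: $- \frac{946328689}{1114056} \approx -849.44$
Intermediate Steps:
$Z{\left(w,f \right)} = 2 - w$
$W = 3$ ($W = 9 - \left(2 - \left(-4\right) 1\right) = 9 - \left(2 - -4\right) = 9 - \left(2 + 4\right) = 9 - 6 = 3$)
$\frac{1}{-123784} + J \left(M{\left(18 \right)} + W\right) = \frac{1}{-123784} - 278 \left(\frac{1}{18} + 3\right) = - \frac{1}{123784} - 278 \left(\frac{1}{18} + 3\right) = - \frac{1}{123784} - \frac{7645}{9} = - \frac{946328689}{1114056}$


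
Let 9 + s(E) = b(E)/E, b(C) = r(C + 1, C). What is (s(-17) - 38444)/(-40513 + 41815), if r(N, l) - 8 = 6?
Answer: -217905/7378 ≈ -29.534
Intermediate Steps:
r(N, l) = 14 (r(N, l) = 8 + 6 = 14)
b(C) = 14
s(E) = -9 + 14/E
(s(-17) - 38444)/(-40513 + 41815) = ((-9 + 14/(-17)) - 38444)/(-40513 + 41815) = ((-9 + 14*(-1/17)) - 38444)/1302 = ((-9 - 14/17) - 38444)*(1/1302) = (-167/17 - 38444)*(1/1302) = -653715/17*1/1302 = -217905/7378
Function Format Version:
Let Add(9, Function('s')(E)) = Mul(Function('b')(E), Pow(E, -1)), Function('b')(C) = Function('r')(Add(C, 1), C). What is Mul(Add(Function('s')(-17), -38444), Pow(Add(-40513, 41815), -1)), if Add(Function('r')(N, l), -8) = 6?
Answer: Rational(-217905, 7378) ≈ -29.534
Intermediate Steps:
Function('r')(N, l) = 14 (Function('r')(N, l) = Add(8, 6) = 14)
Function('b')(C) = 14
Function('s')(E) = Add(-9, Mul(14, Pow(E, -1)))
Mul(Add(Function('s')(-17), -38444), Pow(Add(-40513, 41815), -1)) = Mul(Add(Add(-9, Mul(14, Pow(-17, -1))), -38444), Pow(Add(-40513, 41815), -1)) = Mul(Add(Add(-9, Mul(14, Rational(-1, 17))), -38444), Pow(1302, -1)) = Mul(Add(Add(-9, Rational(-14, 17)), -38444), Rational(1, 1302)) = Mul(Add(Rational(-167, 17), -38444), Rational(1, 1302)) = Mul(Rational(-653715, 17), Rational(1, 1302)) = Rational(-217905, 7378)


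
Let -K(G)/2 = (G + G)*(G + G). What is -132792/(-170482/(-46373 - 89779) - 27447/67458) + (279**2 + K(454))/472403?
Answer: -48014232690265461755/305621546485103 ≈ -1.5710e+5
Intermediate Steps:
K(G) = -8*G**2 (K(G) = -2*(G + G)*(G + G) = -2*2*G*2*G = -8*G**2)
-132792/(-170482/(-46373 - 89779) - 27447/67458) + (279**2 + K(454))/472403 = -132792/(-170482/(-46373 - 89779) - 27447/67458) + (279**2 - 8*454**2)/472403 = -132792/(-170482/(-136152) - 27447*1/67458) + (77841 - 8*206116)*(1/472403) = -132792/(-170482*(-1/136152) - 9149/22486) + (77841 - 1648928)*(1/472403) = -132792/(85241/68076 - 9149/22486) - 1571087*1/472403 = -132792/646950901/765378468 - 1571087/472403 = -132792*765378468/646950901 - 1571087/472403 = -101636137522656/646950901 - 1571087/472403 = -48014232690265461755/305621546485103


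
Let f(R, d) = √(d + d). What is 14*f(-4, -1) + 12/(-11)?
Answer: -12/11 + 14*I*√2 ≈ -1.0909 + 19.799*I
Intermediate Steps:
f(R, d) = √2*√d (f(R, d) = √(2*d) = √2*√d)
14*f(-4, -1) + 12/(-11) = 14*(√2*√(-1)) + 12/(-11) = 14*(√2*I) + 12*(-1/11) = 14*(I*√2) - 12/11 = 14*I*√2 - 12/11 = -12/11 + 14*I*√2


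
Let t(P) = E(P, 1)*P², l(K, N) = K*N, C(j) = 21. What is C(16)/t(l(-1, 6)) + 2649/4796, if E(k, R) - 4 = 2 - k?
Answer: 103757/172656 ≈ 0.60095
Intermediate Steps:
E(k, R) = 6 - k (E(k, R) = 4 + (2 - k) = 6 - k)
t(P) = P²*(6 - P) (t(P) = (6 - P)*P² = P²*(6 - P))
C(16)/t(l(-1, 6)) + 2649/4796 = 21/(((-1*6)²*(6 - (-1)*6))) + 2649/4796 = 21/(((-6)²*(6 - 1*(-6)))) + 2649*(1/4796) = 21/((36*(6 + 6))) + 2649/4796 = 21/((36*12)) + 2649/4796 = 21/432 + 2649/4796 = 21*(1/432) + 2649/4796 = 7/144 + 2649/4796 = 103757/172656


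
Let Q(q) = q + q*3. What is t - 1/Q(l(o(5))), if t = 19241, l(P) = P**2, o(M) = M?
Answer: 1924099/100 ≈ 19241.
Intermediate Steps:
Q(q) = 4*q (Q(q) = q + 3*q = 4*q)
t - 1/Q(l(o(5))) = 19241 - 1/(4*5**2) = 19241 - 1/(4*25) = 19241 - 1/100 = 1924099/100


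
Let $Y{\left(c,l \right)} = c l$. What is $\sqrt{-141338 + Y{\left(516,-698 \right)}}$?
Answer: $i \sqrt{501506} \approx 708.17 i$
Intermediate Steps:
$\sqrt{-141338 + Y{\left(516,-698 \right)}} = \sqrt{-141338 + 516 \left(-698\right)} = \sqrt{-141338 - 360168} = \sqrt{-501506} = i \sqrt{501506}$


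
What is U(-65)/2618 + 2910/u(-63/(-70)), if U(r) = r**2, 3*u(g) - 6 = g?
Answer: 76280975/60214 ≈ 1266.8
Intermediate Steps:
u(g) = 2 + g/3
U(-65)/2618 + 2910/u(-63/(-70)) = (-65)**2/2618 + 2910/(2 + (-63/(-70))/3) = 4225*(1/2618) + 2910/(2 + (-63*(-1/70))/3) = 4225/2618 + 2910/(2 + (1/3)*(9/10)) = 4225/2618 + 2910/(2 + 3/10) = 4225/2618 + 2910/(23/10) = 4225/2618 + 2910*(10/23) = 4225/2618 + 29100/23 = 76280975/60214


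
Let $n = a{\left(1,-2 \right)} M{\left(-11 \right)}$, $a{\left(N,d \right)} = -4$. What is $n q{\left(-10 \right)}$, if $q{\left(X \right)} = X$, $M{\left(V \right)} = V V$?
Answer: $4840$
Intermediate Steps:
$M{\left(V \right)} = V^{2}$
$n = -484$ ($n = - 4 \left(-11\right)^{2} = \left(-4\right) 121 = -484$)
$n q{\left(-10 \right)} = \left(-484\right) \left(-10\right) = 4840$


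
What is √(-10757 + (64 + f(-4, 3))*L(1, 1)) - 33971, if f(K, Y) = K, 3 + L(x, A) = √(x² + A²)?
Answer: -33971 + I*√(10937 - 60*√2) ≈ -33971.0 + 104.17*I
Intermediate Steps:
L(x, A) = -3 + √(A² + x²) (L(x, A) = -3 + √(x² + A²) = -3 + √(A² + x²))
√(-10757 + (64 + f(-4, 3))*L(1, 1)) - 33971 = √(-10757 + (64 - 4)*(-3 + √(1² + 1²))) - 33971 = √(-10757 + 60*(-3 + √(1 + 1))) - 33971 = √(-10757 + 60*(-3 + √2)) - 33971 = √(-10757 + (-180 + 60*√2)) - 33971 = √(-10937 + 60*√2) - 33971 = -33971 + √(-10937 + 60*√2)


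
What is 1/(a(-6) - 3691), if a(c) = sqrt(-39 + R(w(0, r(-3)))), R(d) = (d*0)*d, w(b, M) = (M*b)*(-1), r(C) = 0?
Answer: -3691/13623520 - I*sqrt(39)/13623520 ≈ -0.00027093 - 4.584e-7*I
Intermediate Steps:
w(b, M) = -M*b
R(d) = 0 (R(d) = 0*d = 0)
a(c) = I*sqrt(39) (a(c) = sqrt(-39 + 0) = sqrt(-39) = I*sqrt(39))
1/(a(-6) - 3691) = 1/(I*sqrt(39) - 3691) = 1/(-3691 + I*sqrt(39))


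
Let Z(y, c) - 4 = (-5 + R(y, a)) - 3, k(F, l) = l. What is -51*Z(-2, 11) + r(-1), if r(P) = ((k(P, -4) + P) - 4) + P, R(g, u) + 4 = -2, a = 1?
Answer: 500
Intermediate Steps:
R(g, u) = -6 (R(g, u) = -4 - 2 = -6)
Z(y, c) = -10 (Z(y, c) = 4 + ((-5 - 6) - 3) = 4 + (-11 - 3) = 4 - 14 = -10)
r(P) = -8 + 2*P (r(P) = ((-4 + P) - 4) + P = (-8 + P) + P = -8 + 2*P)
-51*Z(-2, 11) + r(-1) = -51*(-10) + (-8 + 2*(-1)) = 510 + (-8 - 2) = 510 - 10 = 500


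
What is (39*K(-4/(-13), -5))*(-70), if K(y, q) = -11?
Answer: 30030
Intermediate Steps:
(39*K(-4/(-13), -5))*(-70) = (39*(-11))*(-70) = -429*(-70) = 30030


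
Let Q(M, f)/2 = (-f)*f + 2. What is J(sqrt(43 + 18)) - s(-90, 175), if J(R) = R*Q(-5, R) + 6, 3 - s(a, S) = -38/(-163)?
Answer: 527/163 - 118*sqrt(61) ≈ -918.38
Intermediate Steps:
s(a, S) = 451/163 (s(a, S) = 3 - (-38)/(-163) = 3 - (-38)*(-1)/163 = 3 - 1*38/163 = 3 - 38/163 = 451/163)
Q(M, f) = 4 - 2*f**2 (Q(M, f) = 2*((-f)*f + 2) = 2*(-f**2 + 2) = 2*(2 - f**2) = 4 - 2*f**2)
J(R) = 6 + R*(4 - 2*R**2) (J(R) = R*(4 - 2*R**2) + 6 = 6 + R*(4 - 2*R**2))
J(sqrt(43 + 18)) - s(-90, 175) = (6 - 2*sqrt(43 + 18)*(-2 + (sqrt(43 + 18))**2)) - 1*451/163 = (6 - 2*sqrt(61)*(-2 + (sqrt(61))**2)) - 451/163 = (6 - 2*sqrt(61)*(-2 + 61)) - 451/163 = (6 - 2*sqrt(61)*59) - 451/163 = (6 - 118*sqrt(61)) - 451/163 = 527/163 - 118*sqrt(61)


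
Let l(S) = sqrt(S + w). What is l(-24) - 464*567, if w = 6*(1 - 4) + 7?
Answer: -263088 + I*sqrt(35) ≈ -2.6309e+5 + 5.9161*I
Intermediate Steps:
w = -11 (w = 6*(-3) + 7 = -18 + 7 = -11)
l(S) = sqrt(-11 + S) (l(S) = sqrt(S - 11) = sqrt(-11 + S))
l(-24) - 464*567 = sqrt(-11 - 24) - 464*567 = sqrt(-35) - 263088 = I*sqrt(35) - 263088 = -263088 + I*sqrt(35)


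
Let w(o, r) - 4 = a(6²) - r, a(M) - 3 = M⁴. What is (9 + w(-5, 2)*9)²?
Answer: 228511535093604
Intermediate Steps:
a(M) = 3 + M⁴
w(o, r) = 1679623 - r (w(o, r) = 4 + ((3 + (6²)⁴) - r) = 4 + ((3 + 36⁴) - r) = 4 + ((3 + 1679616) - r) = 4 + (1679619 - r) = 1679623 - r)
(9 + w(-5, 2)*9)² = (9 + (1679623 - 1*2)*9)² = (9 + (1679623 - 2)*9)² = (9 + 1679621*9)² = (9 + 15116589)² = 15116598² = 228511535093604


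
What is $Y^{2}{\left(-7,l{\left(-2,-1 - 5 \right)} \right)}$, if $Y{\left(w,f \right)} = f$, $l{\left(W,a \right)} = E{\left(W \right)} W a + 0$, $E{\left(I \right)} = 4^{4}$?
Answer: $9437184$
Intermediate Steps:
$E{\left(I \right)} = 256$
$l{\left(W,a \right)} = 256 W a$ ($l{\left(W,a \right)} = 256 W a + 0 = 256 W a$)
$Y^{2}{\left(-7,l{\left(-2,-1 - 5 \right)} \right)} = \left(256 \left(-2\right) \left(-1 - 5\right)\right)^{2} = \left(256 \left(-2\right) \left(-6\right)\right)^{2} = 3072^{2} = 9437184$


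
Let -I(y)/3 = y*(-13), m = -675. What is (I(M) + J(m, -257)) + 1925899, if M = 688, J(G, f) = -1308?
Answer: 1951423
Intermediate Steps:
I(y) = 39*y (I(y) = -3*y*(-13) = -(-39)*y = 39*y)
(I(M) + J(m, -257)) + 1925899 = (39*688 - 1308) + 1925899 = (26832 - 1308) + 1925899 = 25524 + 1925899 = 1951423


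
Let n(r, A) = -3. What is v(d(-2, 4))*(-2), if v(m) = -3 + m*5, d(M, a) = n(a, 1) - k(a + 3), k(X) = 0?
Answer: 36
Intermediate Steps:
d(M, a) = -3 (d(M, a) = -3 - 1*0 = -3 + 0 = -3)
v(m) = -3 + 5*m
v(d(-2, 4))*(-2) = (-3 + 5*(-3))*(-2) = (-3 - 15)*(-2) = -18*(-2) = 36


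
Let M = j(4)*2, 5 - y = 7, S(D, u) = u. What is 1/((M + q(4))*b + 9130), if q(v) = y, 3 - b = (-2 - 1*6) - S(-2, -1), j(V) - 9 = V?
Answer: 1/9370 ≈ 0.00010672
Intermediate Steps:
j(V) = 9 + V
b = 10 (b = 3 - ((-2 - 1*6) - 1*(-1)) = 3 - ((-2 - 6) + 1) = 3 - (-8 + 1) = 3 - 1*(-7) = 3 + 7 = 10)
y = -2 (y = 5 - 1*7 = 5 - 7 = -2)
q(v) = -2
M = 26 (M = (9 + 4)*2 = 13*2 = 26)
1/((M + q(4))*b + 9130) = 1/((26 - 2)*10 + 9130) = 1/(24*10 + 9130) = 1/(240 + 9130) = 1/9370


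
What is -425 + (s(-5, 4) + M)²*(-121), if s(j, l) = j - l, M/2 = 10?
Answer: -15066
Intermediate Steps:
M = 20 (M = 2*10 = 20)
-425 + (s(-5, 4) + M)²*(-121) = -425 + ((-5 - 1*4) + 20)²*(-121) = -425 + ((-5 - 4) + 20)²*(-121) = -425 + (-9 + 20)²*(-121) = -425 + 11²*(-121) = -425 + 121*(-121) = -425 - 14641 = -15066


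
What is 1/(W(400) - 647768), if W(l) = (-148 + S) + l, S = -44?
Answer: -1/647560 ≈ -1.5443e-6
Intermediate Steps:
W(l) = -192 + l (W(l) = (-148 - 44) + l = -192 + l)
1/(W(400) - 647768) = 1/((-192 + 400) - 647768) = 1/(208 - 647768) = 1/(-647560) = -1/647560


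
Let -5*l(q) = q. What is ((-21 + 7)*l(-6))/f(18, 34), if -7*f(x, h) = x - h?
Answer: -147/20 ≈ -7.3500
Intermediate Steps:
l(q) = -q/5
f(x, h) = -x/7 + h/7 (f(x, h) = -(x - h)/7 = -x/7 + h/7)
((-21 + 7)*l(-6))/f(18, 34) = ((-21 + 7)*(-⅕*(-6)))/(-⅐*18 + (⅐)*34) = (-14*6/5)/(-18/7 + 34/7) = -84/(5*16/7) = -84/5*7/16 = -147/20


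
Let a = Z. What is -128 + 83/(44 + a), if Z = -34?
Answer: -1197/10 ≈ -119.70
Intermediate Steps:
a = -34
-128 + 83/(44 + a) = -128 + 83/(44 - 34) = -128 + 83/10 = -1197/10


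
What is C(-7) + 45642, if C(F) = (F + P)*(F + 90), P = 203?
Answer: 61910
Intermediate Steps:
C(F) = (90 + F)*(203 + F) (C(F) = (F + 203)*(F + 90) = (203 + F)*(90 + F) = (90 + F)*(203 + F))
C(-7) + 45642 = (18270 + (-7)² + 293*(-7)) + 45642 = (18270 + 49 - 2051) + 45642 = 16268 + 45642 = 61910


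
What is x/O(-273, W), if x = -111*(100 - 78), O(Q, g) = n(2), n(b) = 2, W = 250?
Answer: -1221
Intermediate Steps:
O(Q, g) = 2
x = -2442 (x = -111*22 = -2442)
x/O(-273, W) = -2442/2 = -2442*½ = -1221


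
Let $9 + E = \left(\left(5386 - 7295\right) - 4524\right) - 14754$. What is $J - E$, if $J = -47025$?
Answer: $-25829$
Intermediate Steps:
$E = -21196$ ($E = -9 + \left(\left(\left(5386 - 7295\right) - 4524\right) - 14754\right) = -9 - 21187 = -21196$)
$J - E = -47025 - -21196 = -47025 + 21196 = -25829$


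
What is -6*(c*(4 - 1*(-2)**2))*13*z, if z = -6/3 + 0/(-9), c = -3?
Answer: 0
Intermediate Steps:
z = -2 (z = -6*1/3 + 0*(-1/9) = -2 + 0 = -2)
-6*(c*(4 - 1*(-2)**2))*13*z = -6*-3*(4 - 1*(-2)**2)*13*(-2) = -6*-3*(4 - 1*4)*13*(-2) = -6*-3*(4 - 4)*13*(-2) = -6*-3*0*13*(-2) = -6*0*13*(-2) = -0*(-2) = -6*0 = 0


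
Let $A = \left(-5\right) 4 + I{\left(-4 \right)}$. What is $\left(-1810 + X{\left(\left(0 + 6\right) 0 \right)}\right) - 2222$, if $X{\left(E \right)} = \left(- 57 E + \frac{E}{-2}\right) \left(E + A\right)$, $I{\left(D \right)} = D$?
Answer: $-4032$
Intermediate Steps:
$A = -24$ ($A = \left(-5\right) 4 - 4 = -20 - 4 = -24$)
$X{\left(E \right)} = - \frac{115 E \left(-24 + E\right)}{2}$ ($X{\left(E \right)} = \left(- 57 E + \frac{E}{-2}\right) \left(E - 24\right) = \left(- 57 E + E \left(- \frac{1}{2}\right)\right) \left(-24 + E\right) = \left(- 57 E - \frac{E}{2}\right) \left(-24 + E\right) = - \frac{115 E}{2} \left(-24 + E\right) = - \frac{115 E \left(-24 + E\right)}{2}$)
$\left(-1810 + X{\left(\left(0 + 6\right) 0 \right)}\right) - 2222 = \left(-1810 + \frac{115 \left(0 + 6\right) 0 \left(24 - \left(0 + 6\right) 0\right)}{2}\right) - 2222 = \left(-1810 + \frac{115 \cdot 6 \cdot 0 \left(24 - 6 \cdot 0\right)}{2}\right) - 2222 = \left(-1810 + \frac{115}{2} \cdot 0 \left(24 - 0\right)\right) - 2222 = \left(-1810 + \frac{115}{2} \cdot 0 \left(24 + 0\right)\right) - 2222 = \left(-1810 + \frac{115}{2} \cdot 0 \cdot 24\right) - 2222 = \left(-1810 + 0\right) - 2222 = -1810 - 2222 = -4032$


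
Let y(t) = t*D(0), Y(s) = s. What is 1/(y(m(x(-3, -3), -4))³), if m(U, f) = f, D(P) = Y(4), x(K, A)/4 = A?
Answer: -1/4096 ≈ -0.00024414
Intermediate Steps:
x(K, A) = 4*A
D(P) = 4
y(t) = 4*t (y(t) = t*4 = 4*t)
1/(y(m(x(-3, -3), -4))³) = 1/((4*(-4))³) = 1/((-16)³) = 1/(-4096) = -1/4096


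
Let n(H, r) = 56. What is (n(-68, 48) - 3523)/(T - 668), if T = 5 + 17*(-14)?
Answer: 3467/901 ≈ 3.8479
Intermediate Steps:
T = -233 (T = 5 - 238 = -233)
(n(-68, 48) - 3523)/(T - 668) = (56 - 3523)/(-233 - 668) = -3467/(-901) = -3467*(-1/901) = 3467/901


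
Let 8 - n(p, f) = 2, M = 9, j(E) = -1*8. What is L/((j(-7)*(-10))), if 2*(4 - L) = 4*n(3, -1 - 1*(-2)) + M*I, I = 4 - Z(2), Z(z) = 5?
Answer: -7/160 ≈ -0.043750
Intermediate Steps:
j(E) = -8
n(p, f) = 6 (n(p, f) = 8 - 1*2 = 8 - 2 = 6)
I = -1 (I = 4 - 1*5 = 4 - 5 = -1)
L = -7/2 (L = 4 - (4*6 + 9*(-1))/2 = 4 - (24 - 9)/2 = 4 - ½*15 = 4 - 15/2 = -7/2 ≈ -3.5000)
L/((j(-7)*(-10))) = -7/(2*((-8*(-10)))) = -7/2/80 = -7/2*1/80 = -7/160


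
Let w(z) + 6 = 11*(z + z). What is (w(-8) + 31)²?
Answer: 22801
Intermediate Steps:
w(z) = -6 + 22*z (w(z) = -6 + 11*(z + z) = -6 + 11*(2*z) = -6 + 22*z)
(w(-8) + 31)² = ((-6 + 22*(-8)) + 31)² = ((-6 - 176) + 31)² = (-182 + 31)² = (-151)² = 22801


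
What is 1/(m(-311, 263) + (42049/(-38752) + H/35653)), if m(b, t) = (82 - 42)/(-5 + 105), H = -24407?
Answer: -986875040/1351673599 ≈ -0.73011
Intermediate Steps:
m(b, t) = ⅖ (m(b, t) = 40/100 = 40*(1/100) = ⅖)
1/(m(-311, 263) + (42049/(-38752) + H/35653)) = 1/(⅖ + (42049/(-38752) - 24407/35653)) = 1/(⅖ + (42049*(-1/38752) - 24407*1/35653)) = 1/(⅖ + (-6007/5536 - 24407/35653)) = 1/(⅖ - 349284723/197375008) = 1/(-1351673599/986875040) = -986875040/1351673599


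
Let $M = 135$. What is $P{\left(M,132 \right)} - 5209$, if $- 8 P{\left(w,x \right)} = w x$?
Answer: $- \frac{14873}{2} \approx -7436.5$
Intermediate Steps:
$P{\left(w,x \right)} = - \frac{w x}{8}$
$P{\left(M,132 \right)} - 5209 = \left(- \frac{1}{8}\right) 135 \cdot 132 - 5209 = - \frac{4455}{2} - 5209 = - \frac{14873}{2}$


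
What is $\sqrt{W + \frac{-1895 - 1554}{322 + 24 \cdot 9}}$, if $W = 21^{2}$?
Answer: $\frac{\sqrt{125789242}}{538} \approx 20.847$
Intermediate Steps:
$W = 441$
$\sqrt{W + \frac{-1895 - 1554}{322 + 24 \cdot 9}} = \sqrt{441 + \frac{-1895 - 1554}{322 + 24 \cdot 9}} = \sqrt{441 - \frac{3449}{322 + 216}} = \sqrt{441 - \frac{3449}{538}} = \sqrt{\frac{233809}{538}} = \frac{\sqrt{125789242}}{538}$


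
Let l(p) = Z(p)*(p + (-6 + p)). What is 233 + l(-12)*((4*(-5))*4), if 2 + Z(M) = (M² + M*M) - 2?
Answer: 681833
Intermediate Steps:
Z(M) = -4 + 2*M² (Z(M) = -2 + ((M² + M*M) - 2) = -2 + ((M² + M²) - 2) = -2 + (2*M² - 2) = -2 + (-2 + 2*M²) = -4 + 2*M²)
l(p) = (-6 + 2*p)*(-4 + 2*p²) (l(p) = (-4 + 2*p²)*(p + (-6 + p)) = (-4 + 2*p²)*(-6 + 2*p) = (-6 + 2*p)*(-4 + 2*p²))
233 + l(-12)*((4*(-5))*4) = 233 + (4*(-3 - 12)*(-2 + (-12)²))*((4*(-5))*4) = 233 + (4*(-15)*(-2 + 144))*(-20*4) = 233 + (4*(-15)*142)*(-80) = 233 - 8520*(-80) = 233 + 681600 = 681833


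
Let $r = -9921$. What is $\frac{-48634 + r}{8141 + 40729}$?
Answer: $- \frac{11711}{9774} \approx -1.1982$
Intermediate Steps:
$\frac{-48634 + r}{8141 + 40729} = \frac{-48634 - 9921}{8141 + 40729} = - \frac{58555}{48870} = \left(-58555\right) \frac{1}{48870} = - \frac{11711}{9774}$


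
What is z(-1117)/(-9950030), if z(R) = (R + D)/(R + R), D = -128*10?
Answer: -2397/22228367020 ≈ -1.0784e-7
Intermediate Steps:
D = -1280
z(R) = (-1280 + R)/(2*R) (z(R) = (R - 1280)/(R + R) = (-1280 + R)/((2*R)) = (-1280 + R)*(1/(2*R)) = (-1280 + R)/(2*R))
z(-1117)/(-9950030) = ((½)*(-1280 - 1117)/(-1117))/(-9950030) = ((½)*(-1/1117)*(-2397))*(-1/9950030) = (2397/2234)*(-1/9950030) = -2397/22228367020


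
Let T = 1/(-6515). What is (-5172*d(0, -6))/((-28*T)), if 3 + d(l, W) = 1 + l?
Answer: 16847790/7 ≈ 2.4068e+6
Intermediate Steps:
d(l, W) = -2 + l (d(l, W) = -3 + (1 + l) = -2 + l)
T = -1/6515 ≈ -0.00015349
(-5172*d(0, -6))/((-28*T)) = (-5172*(-2 + 0))/((-28*(-1/6515))) = (-5172*(-2))/(28/6515) = 10344*(6515/28) = 16847790/7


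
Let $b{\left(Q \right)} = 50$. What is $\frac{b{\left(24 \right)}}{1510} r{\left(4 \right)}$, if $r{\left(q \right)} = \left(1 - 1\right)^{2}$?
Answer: $0$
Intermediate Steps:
$r{\left(q \right)} = 0$ ($r{\left(q \right)} = 0^{2} = 0$)
$\frac{b{\left(24 \right)}}{1510} r{\left(4 \right)} = \frac{50}{1510} \cdot 0 = 50 \cdot \frac{1}{1510} \cdot 0 = \frac{5}{151} \cdot 0 = 0$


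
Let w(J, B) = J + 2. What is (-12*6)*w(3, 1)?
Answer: -360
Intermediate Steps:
w(J, B) = 2 + J
(-12*6)*w(3, 1) = (-12*6)*(2 + 3) = -72*5 = -360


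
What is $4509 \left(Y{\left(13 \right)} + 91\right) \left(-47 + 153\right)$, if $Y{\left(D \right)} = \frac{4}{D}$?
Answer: $\frac{567331398}{13} \approx 4.3641 \cdot 10^{7}$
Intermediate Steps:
$4509 \left(Y{\left(13 \right)} + 91\right) \left(-47 + 153\right) = 4509 \left(\frac{4}{13} + 91\right) \left(-47 + 153\right) = 4509 \left(4 \cdot \frac{1}{13} + 91\right) 106 = 4509 \left(\frac{4}{13} + 91\right) 106 = 4509 \cdot \frac{1187}{13} \cdot 106 = 4509 \cdot \frac{125822}{13} = \frac{567331398}{13}$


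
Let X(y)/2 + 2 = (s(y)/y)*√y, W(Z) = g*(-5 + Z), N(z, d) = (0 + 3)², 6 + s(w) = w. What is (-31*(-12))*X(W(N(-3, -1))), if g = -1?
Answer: -1488 + 3720*I ≈ -1488.0 + 3720.0*I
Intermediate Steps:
s(w) = -6 + w
N(z, d) = 9 (N(z, d) = 3² = 9)
W(Z) = 5 - Z (W(Z) = -(-5 + Z) = 5 - Z)
X(y) = -4 + 2*(-6 + y)/√y (X(y) = -4 + 2*(((-6 + y)/y)*√y) = -4 + 2*((-6 + y)/√y) = -4 + 2*(-6 + y)/√y)
(-31*(-12))*X(W(N(-3, -1))) = (-31*(-12))*(-4 - 12/√(5 - 1*9) + 2*√(5 - 1*9)) = 372*(-4 - 12/√(5 - 9) + 2*√(5 - 9)) = 372*(-4 - (-6)*I + 2*√(-4)) = 372*(-4 - (-6)*I + 2*(2*I)) = 372*(-4 + 6*I + 4*I) = 372*(-4 + 10*I) = -1488 + 3720*I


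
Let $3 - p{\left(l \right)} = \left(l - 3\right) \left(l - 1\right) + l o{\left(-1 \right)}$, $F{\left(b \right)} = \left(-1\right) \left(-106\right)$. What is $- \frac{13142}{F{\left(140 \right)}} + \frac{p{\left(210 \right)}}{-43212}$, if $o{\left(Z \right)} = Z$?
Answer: $- \frac{46944067}{381706} \approx -122.98$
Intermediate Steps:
$F{\left(b \right)} = 106$
$p{\left(l \right)} = 3 + l - \left(-1 + l\right) \left(-3 + l\right)$ ($p{\left(l \right)} = 3 - \left(\left(l - 3\right) \left(l - 1\right) + l \left(-1\right)\right) = 3 - \left(\left(-3 + l\right) \left(-1 + l\right) - l\right) = 3 - \left(\left(-1 + l\right) \left(-3 + l\right) - l\right) = 3 - \left(- l + \left(-1 + l\right) \left(-3 + l\right)\right) = 3 + \left(l - \left(-1 + l\right) \left(-3 + l\right)\right) = 3 + l - \left(-1 + l\right) \left(-3 + l\right)$)
$- \frac{13142}{F{\left(140 \right)}} + \frac{p{\left(210 \right)}}{-43212} = - \frac{13142}{106} + \frac{210 \left(5 - 210\right)}{-43212} = \left(-13142\right) \frac{1}{106} + 210 \left(5 - 210\right) \left(- \frac{1}{43212}\right) = - \frac{6571}{53} + 210 \left(-205\right) \left(- \frac{1}{43212}\right) = - \frac{6571}{53} - - \frac{7175}{7202} = - \frac{6571}{53} + \frac{7175}{7202} = - \frac{46944067}{381706}$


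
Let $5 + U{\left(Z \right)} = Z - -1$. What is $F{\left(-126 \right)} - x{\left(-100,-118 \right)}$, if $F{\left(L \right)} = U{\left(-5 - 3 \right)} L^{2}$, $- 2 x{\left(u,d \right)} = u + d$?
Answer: $-190621$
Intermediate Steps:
$U{\left(Z \right)} = -4 + Z$ ($U{\left(Z \right)} = -5 + \left(Z - -1\right) = -5 + \left(Z + 1\right) = -5 + \left(1 + Z\right) = -4 + Z$)
$x{\left(u,d \right)} = - \frac{d}{2} - \frac{u}{2}$ ($x{\left(u,d \right)} = - \frac{u + d}{2} = - \frac{d + u}{2} = - \frac{d}{2} - \frac{u}{2}$)
$F{\left(L \right)} = - 12 L^{2}$ ($F{\left(L \right)} = \left(-4 - 8\right) L^{2} = - 12 L^{2}$)
$F{\left(-126 \right)} - x{\left(-100,-118 \right)} = - 12 \left(-126\right)^{2} - \left(\left(- \frac{1}{2}\right) \left(-118\right) - -50\right) = \left(-12\right) 15876 - \left(59 + 50\right) = -190512 - 109 = -190621$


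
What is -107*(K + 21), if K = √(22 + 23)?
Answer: -2247 - 321*√5 ≈ -2964.8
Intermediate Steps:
K = 3*√5 (K = √45 = 3*√5 ≈ 6.7082)
-107*(K + 21) = -107*(3*√5 + 21) = -107*(21 + 3*√5) = -2247 - 321*√5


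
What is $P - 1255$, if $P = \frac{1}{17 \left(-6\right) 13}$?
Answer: $- \frac{1664131}{1326} \approx -1255.0$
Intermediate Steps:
$P = - \frac{1}{1326}$ ($P = \frac{1}{\left(-102\right) 13} = \frac{1}{-1326} = - \frac{1}{1326} \approx -0.00075415$)
$P - 1255 = - \frac{1}{1326} - 1255 = - \frac{1664131}{1326}$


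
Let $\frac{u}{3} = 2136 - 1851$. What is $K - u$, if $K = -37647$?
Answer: $-38502$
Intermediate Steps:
$u = 855$ ($u = 3 \left(2136 - 1851\right) = 3 \cdot 285 = 855$)
$K - u = -37647 - 855 = -38502$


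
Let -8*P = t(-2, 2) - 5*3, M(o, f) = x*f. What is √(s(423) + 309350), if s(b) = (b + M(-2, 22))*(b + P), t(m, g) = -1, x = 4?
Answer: 5*√21061 ≈ 725.62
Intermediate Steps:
M(o, f) = 4*f
P = 2 (P = -(-1 - 5*3)/8 = -(-1 - 15)/8 = -⅛*(-16) = 2)
s(b) = (2 + b)*(88 + b) (s(b) = (b + 4*22)*(b + 2) = (b + 88)*(2 + b) = (88 + b)*(2 + b) = (2 + b)*(88 + b))
√(s(423) + 309350) = √((176 + 423² + 90*423) + 309350) = √((176 + 178929 + 38070) + 309350) = √(217175 + 309350) = √526525 = 5*√21061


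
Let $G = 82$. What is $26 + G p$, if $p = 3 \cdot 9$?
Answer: $2240$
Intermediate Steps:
$p = 27$
$26 + G p = 26 + 82 \cdot 27 = 26 + 2214 = 2240$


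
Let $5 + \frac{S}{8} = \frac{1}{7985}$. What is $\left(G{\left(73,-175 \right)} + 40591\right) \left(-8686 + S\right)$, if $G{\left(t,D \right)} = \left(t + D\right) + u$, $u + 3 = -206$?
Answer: $- \frac{561318733712}{1597} \approx -3.5148 \cdot 10^{8}$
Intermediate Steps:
$u = -209$ ($u = -3 - 206 = -209$)
$G{\left(t,D \right)} = -209 + D + t$ ($G{\left(t,D \right)} = \left(t + D\right) - 209 = \left(D + t\right) - 209 = -209 + D + t$)
$S = - \frac{319392}{7985}$ ($S = -40 + \frac{8}{7985} = - \frac{319392}{7985} \approx -39.999$)
$\left(G{\left(73,-175 \right)} + 40591\right) \left(-8686 + S\right) = \left(\left(-209 - 175 + 73\right) + 40591\right) \left(-8686 - \frac{319392}{7985}\right) = \left(-311 + 40591\right) \left(- \frac{69677102}{7985}\right) = 40280 \left(- \frac{69677102}{7985}\right) = - \frac{561318733712}{1597}$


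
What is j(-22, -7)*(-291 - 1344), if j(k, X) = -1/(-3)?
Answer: -545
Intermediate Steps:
j(k, X) = ⅓ (j(k, X) = -1*(-⅓) = ⅓)
j(-22, -7)*(-291 - 1344) = (-291 - 1344)/3 = (⅓)*(-1635) = -545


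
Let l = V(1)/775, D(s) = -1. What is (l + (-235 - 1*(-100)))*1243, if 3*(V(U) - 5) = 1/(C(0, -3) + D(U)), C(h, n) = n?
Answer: -1560513163/9300 ≈ -1.6780e+5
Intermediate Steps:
V(U) = 59/12 (V(U) = 5 + 1/(3*(-3 - 1)) = 5 + (1/3)/(-4) = 5 + (1/3)*(-1/4) = 5 - 1/12 = 59/12)
l = 59/9300 (l = (59/12)/775 = (59/12)*(1/775) = 59/9300 ≈ 0.0063441)
(l + (-235 - 1*(-100)))*1243 = (59/9300 + (-235 - 1*(-100)))*1243 = (59/9300 + (-235 + 100))*1243 = (59/9300 - 135)*1243 = -1255441/9300*1243 = -1560513163/9300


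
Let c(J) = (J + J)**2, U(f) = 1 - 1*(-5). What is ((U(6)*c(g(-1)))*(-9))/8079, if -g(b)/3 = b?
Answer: -648/2693 ≈ -0.24062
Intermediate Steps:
U(f) = 6 (U(f) = 1 + 5 = 6)
g(b) = -3*b
c(J) = 4*J**2 (c(J) = (2*J)**2 = 4*J**2)
((U(6)*c(g(-1)))*(-9))/8079 = ((6*(4*(-3*(-1))**2))*(-9))/8079 = ((6*(4*3**2))*(-9))*(1/8079) = ((6*(4*9))*(-9))*(1/8079) = ((6*36)*(-9))*(1/8079) = (216*(-9))*(1/8079) = -1944*1/8079 = -648/2693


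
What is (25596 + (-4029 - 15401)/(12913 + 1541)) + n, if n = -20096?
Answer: 39738785/7227 ≈ 5498.7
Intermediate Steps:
(25596 + (-4029 - 15401)/(12913 + 1541)) + n = (25596 + (-4029 - 15401)/(12913 + 1541)) - 20096 = (25596 - 19430/14454) - 20096 = (25596 - 19430*1/14454) - 20096 = (25596 - 9715/7227) - 20096 = 184972577/7227 - 20096 = 39738785/7227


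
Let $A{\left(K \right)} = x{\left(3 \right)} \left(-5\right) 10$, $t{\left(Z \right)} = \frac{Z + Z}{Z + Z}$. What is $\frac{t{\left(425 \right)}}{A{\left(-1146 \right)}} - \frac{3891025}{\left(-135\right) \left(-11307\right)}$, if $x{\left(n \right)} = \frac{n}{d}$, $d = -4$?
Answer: $- \frac{19251599}{7632225} \approx -2.5224$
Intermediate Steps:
$x{\left(n \right)} = - \frac{n}{4}$ ($x{\left(n \right)} = \frac{n}{-4} = n \left(- \frac{1}{4}\right) = - \frac{n}{4}$)
$t{\left(Z \right)} = 1$ ($t{\left(Z \right)} = \frac{2 Z}{2 Z} = 2 Z \frac{1}{2 Z} = 1$)
$A{\left(K \right)} = \frac{75}{2}$ ($A{\left(K \right)} = \left(- \frac{1}{4}\right) 3 \left(-5\right) 10 = \left(- \frac{3}{4}\right) \left(-5\right) 10 = \frac{15}{4} \cdot 10 = \frac{75}{2}$)
$\frac{t{\left(425 \right)}}{A{\left(-1146 \right)}} - \frac{3891025}{\left(-135\right) \left(-11307\right)} = 1 \frac{1}{\frac{75}{2}} - \frac{3891025}{\left(-135\right) \left(-11307\right)} = 1 \cdot \frac{2}{75} - \frac{3891025}{1526445} = \frac{2}{75} - \frac{778205}{305289} = - \frac{19251599}{7632225}$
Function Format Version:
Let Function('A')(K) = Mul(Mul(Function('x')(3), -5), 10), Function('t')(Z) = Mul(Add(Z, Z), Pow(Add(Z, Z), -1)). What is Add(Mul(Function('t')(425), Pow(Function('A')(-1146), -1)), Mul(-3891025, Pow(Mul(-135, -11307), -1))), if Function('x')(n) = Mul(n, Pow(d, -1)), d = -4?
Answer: Rational(-19251599, 7632225) ≈ -2.5224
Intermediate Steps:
Function('x')(n) = Mul(Rational(-1, 4), n) (Function('x')(n) = Mul(n, Pow(-4, -1)) = Mul(n, Rational(-1, 4)) = Mul(Rational(-1, 4), n))
Function('t')(Z) = 1 (Function('t')(Z) = Mul(Mul(2, Z), Pow(Mul(2, Z), -1)) = Mul(Mul(2, Z), Mul(Rational(1, 2), Pow(Z, -1))) = 1)
Function('A')(K) = Rational(75, 2) (Function('A')(K) = Mul(Mul(Mul(Rational(-1, 4), 3), -5), 10) = Mul(Mul(Rational(-3, 4), -5), 10) = Mul(Rational(15, 4), 10) = Rational(75, 2))
Add(Mul(Function('t')(425), Pow(Function('A')(-1146), -1)), Mul(-3891025, Pow(Mul(-135, -11307), -1))) = Add(Mul(1, Pow(Rational(75, 2), -1)), Mul(-3891025, Pow(Mul(-135, -11307), -1))) = Add(Mul(1, Rational(2, 75)), Mul(-3891025, Pow(1526445, -1))) = Add(Rational(2, 75), Mul(-3891025, Rational(1, 1526445))) = Add(Rational(2, 75), Rational(-778205, 305289)) = Rational(-19251599, 7632225)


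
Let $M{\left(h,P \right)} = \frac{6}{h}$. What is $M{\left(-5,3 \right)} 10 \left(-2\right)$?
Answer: $24$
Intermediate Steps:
$M{\left(-5,3 \right)} 10 \left(-2\right) = \frac{6}{-5} \cdot 10 \left(-2\right) = 6 \left(- \frac{1}{5}\right) 10 \left(-2\right) = \left(- \frac{6}{5}\right) 10 \left(-2\right) = \left(-12\right) \left(-2\right) = 24$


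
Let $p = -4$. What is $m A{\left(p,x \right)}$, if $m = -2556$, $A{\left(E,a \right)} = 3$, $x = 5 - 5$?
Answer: $-7668$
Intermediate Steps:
$x = 0$
$m A{\left(p,x \right)} = \left(-2556\right) 3 = -7668$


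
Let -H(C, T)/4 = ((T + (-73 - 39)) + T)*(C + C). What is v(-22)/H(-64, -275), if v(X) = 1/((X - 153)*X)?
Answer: -1/1304934400 ≈ -7.6632e-10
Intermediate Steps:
v(X) = 1/(X*(-153 + X)) (v(X) = 1/((-153 + X)*X) = 1/(X*(-153 + X)))
H(C, T) = -8*C*(-112 + 2*T) (H(C, T) = -4*((T + (-73 - 39)) + T)*(C + C) = -4*((T - 112) + T)*2*C = -4*((-112 + T) + T)*2*C = -4*(-112 + 2*T)*2*C = -8*C*(-112 + 2*T))
v(-22)/H(-64, -275) = (1/((-22)*(-153 - 22)))/((16*(-64)*(56 - 1*(-275)))) = (-1/22/(-175))/((16*(-64)*(56 + 275))) = (-1/22*(-1/175))/((16*(-64)*331)) = (1/3850)/(-338944) = (1/3850)*(-1/338944) = -1/1304934400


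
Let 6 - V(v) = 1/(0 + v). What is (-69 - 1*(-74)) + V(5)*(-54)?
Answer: -1541/5 ≈ -308.20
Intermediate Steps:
V(v) = 6 - 1/v (V(v) = 6 - 1/(0 + v) = 6 - 1/v)
(-69 - 1*(-74)) + V(5)*(-54) = (-69 - 1*(-74)) + (6 - 1/5)*(-54) = (-69 + 74) + (6 - 1*1/5)*(-54) = 5 + (6 - 1/5)*(-54) = 5 + (29/5)*(-54) = 5 - 1566/5 = -1541/5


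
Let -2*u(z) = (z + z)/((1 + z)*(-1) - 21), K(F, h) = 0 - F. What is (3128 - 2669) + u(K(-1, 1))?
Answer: 10558/23 ≈ 459.04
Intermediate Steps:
K(F, h) = -F
u(z) = -z/(-22 - z) (u(z) = -(z + z)/(2*((1 + z)*(-1) - 21)) = -2*z/(2*((-1 - z) - 21)) = -2*z/(2*(-22 - z)) = -z/(-22 - z))
(3128 - 2669) + u(K(-1, 1)) = (3128 - 2669) + (-1*(-1))/(22 - 1*(-1)) = 459 + 1/(22 + 1) = 459 + 1/23 = 10558/23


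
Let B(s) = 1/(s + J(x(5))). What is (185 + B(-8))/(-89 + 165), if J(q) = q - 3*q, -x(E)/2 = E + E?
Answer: 5921/2432 ≈ 2.4346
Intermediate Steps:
x(E) = -4*E (x(E) = -2*(E + E) = -4*E)
J(q) = -2*q
B(s) = 1/(40 + s) (B(s) = 1/(s - (-8)*5) = 1/(s - 2*(-20)) = 1/(s + 40) = 1/(40 + s))
(185 + B(-8))/(-89 + 165) = (185 + 1/(40 - 8))/(-89 + 165) = (185 + 1/32)/76 = (185 + 1/32)*(1/76) = (5921/32)*(1/76) = 5921/2432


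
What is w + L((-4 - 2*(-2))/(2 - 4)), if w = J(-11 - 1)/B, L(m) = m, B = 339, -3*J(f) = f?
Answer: 4/339 ≈ 0.011799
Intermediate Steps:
J(f) = -f/3
w = 4/339 (w = -(-11 - 1)/3/339 = -⅓*(-12)*(1/339) = 4*(1/339) = 4/339 ≈ 0.011799)
w + L((-4 - 2*(-2))/(2 - 4)) = 4/339 + (-4 - 2*(-2))/(2 - 4) = 4/339 + (-4 + 4)/(-2) = 4/339 + 0*(-½) = 4/339 + 0 = 4/339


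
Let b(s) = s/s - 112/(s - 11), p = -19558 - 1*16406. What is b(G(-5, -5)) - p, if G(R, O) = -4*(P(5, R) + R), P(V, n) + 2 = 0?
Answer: 611293/17 ≈ 35958.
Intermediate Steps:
P(V, n) = -2 (P(V, n) = -2 + 0 = -2)
p = -35964 (p = -19558 - 16406 = -35964)
G(R, O) = 8 - 4*R (G(R, O) = -4*(-2 + R) = 8 - 4*R)
b(s) = 1 - 112/(-11 + s)
b(G(-5, -5)) - p = (-123 + (8 - 4*(-5)))/(-11 + (8 - 4*(-5))) - 1*(-35964) = (-123 + (8 + 20))/(-11 + (8 + 20)) + 35964 = (-123 + 28)/(-11 + 28) + 35964 = -95/17 + 35964 = 611293/17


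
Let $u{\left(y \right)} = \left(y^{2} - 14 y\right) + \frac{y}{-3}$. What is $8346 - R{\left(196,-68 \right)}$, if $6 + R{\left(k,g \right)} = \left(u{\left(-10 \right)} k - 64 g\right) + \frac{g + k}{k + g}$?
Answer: $- \frac{131083}{3} \approx -43694.0$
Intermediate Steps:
$u{\left(y \right)} = y^{2} - \frac{43 y}{3}$ ($u{\left(y \right)} = \left(y^{2} - 14 y\right) + y \left(- \frac{1}{3}\right) = \left(y^{2} - 14 y\right) - \frac{y}{3} = y^{2} - \frac{43 y}{3}$)
$R{\left(k,g \right)} = -5 - 64 g + \frac{730 k}{3}$ ($R{\left(k,g \right)} = -6 - \left(64 g - \frac{1}{3} \left(-10\right) \left(-43 + 3 \left(-10\right)\right) k - \frac{g + k}{k + g}\right) = -6 - \left(64 g - \frac{1}{3} \left(-10\right) \left(-43 - 30\right) k - \frac{g + k}{g + k}\right) = -6 - \left(-1 + 64 g - \frac{1}{3} \left(-10\right) \left(-73\right) k\right) = -6 - \left(-1 + 64 g - \frac{730 k}{3}\right) = -6 + \left(1 - 64 g + \frac{730 k}{3}\right) = -5 - 64 g + \frac{730 k}{3}$)
$8346 - R{\left(196,-68 \right)} = 8346 - \left(-5 - -4352 + \frac{730}{3} \cdot 196\right) = 8346 - \left(-5 + 4352 + \frac{143080}{3}\right) = 8346 - \frac{156121}{3} = - \frac{131083}{3}$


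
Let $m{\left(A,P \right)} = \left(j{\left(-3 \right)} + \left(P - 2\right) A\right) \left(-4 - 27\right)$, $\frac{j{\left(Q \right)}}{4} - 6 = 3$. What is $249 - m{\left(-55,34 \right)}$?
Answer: $-53195$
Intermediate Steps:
$j{\left(Q \right)} = 36$ ($j{\left(Q \right)} = 24 + 4 \cdot 3 = 24 + 12 = 36$)
$m{\left(A,P \right)} = -1116 - 31 A \left(-2 + P\right)$ ($m{\left(A,P \right)} = \left(36 + \left(P - 2\right) A\right) \left(-4 - 27\right) = \left(36 + \left(P - 2\right) A\right) \left(-31\right) = \left(36 + \left(-2 + P\right) A\right) \left(-31\right) = \left(36 + A \left(-2 + P\right)\right) \left(-31\right) = -1116 - 31 A \left(-2 + P\right)$)
$249 - m{\left(-55,34 \right)} = 249 - \left(-1116 + 62 \left(-55\right) - \left(-1705\right) 34\right) = 249 - \left(-1116 - 3410 + 57970\right) = 249 - 53444 = -53195$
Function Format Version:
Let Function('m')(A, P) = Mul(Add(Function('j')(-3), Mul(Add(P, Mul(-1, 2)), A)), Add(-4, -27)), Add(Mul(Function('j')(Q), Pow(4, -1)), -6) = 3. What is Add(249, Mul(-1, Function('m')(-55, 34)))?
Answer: -53195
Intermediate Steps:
Function('j')(Q) = 36 (Function('j')(Q) = Add(24, Mul(4, 3)) = Add(24, 12) = 36)
Function('m')(A, P) = Add(-1116, Mul(-31, A, Add(-2, P))) (Function('m')(A, P) = Mul(Add(36, Mul(Add(P, Mul(-1, 2)), A)), Add(-4, -27)) = Mul(Add(36, Mul(Add(P, -2), A)), -31) = Mul(Add(36, Mul(Add(-2, P), A)), -31) = Mul(Add(36, Mul(A, Add(-2, P))), -31) = Add(-1116, Mul(-31, A, Add(-2, P))))
Add(249, Mul(-1, Function('m')(-55, 34))) = Add(249, Mul(-1, Add(-1116, Mul(62, -55), Mul(-31, -55, 34)))) = Add(249, Mul(-1, Add(-1116, -3410, 57970))) = Add(249, Mul(-1, 53444)) = Add(249, -53444) = -53195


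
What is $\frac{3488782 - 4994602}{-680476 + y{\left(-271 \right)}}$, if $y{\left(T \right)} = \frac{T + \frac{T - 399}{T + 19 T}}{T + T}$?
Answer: $\frac{147451902160}{66633068283} \approx 2.2129$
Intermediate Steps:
$y{\left(T \right)} = \frac{T + \frac{-399 + T}{20 T}}{2 T}$
$\frac{3488782 - 4994602}{-680476 + y{\left(-271 \right)}} = \frac{3488782 - 4994602}{-680476 + \frac{-399 - 271 + 20 \left(-271\right)^{2}}{40 \cdot 73441}} = - \frac{1505820}{-680476 + \frac{1}{40} \cdot \frac{1}{73441} \left(-399 - 271 + 20 \cdot 73441\right)} = - \frac{1505820}{-680476 + \frac{1}{40} \cdot \frac{1}{73441} \left(-399 - 271 + 1468820\right)} = - \frac{1505820}{-680476 + \frac{1}{40} \cdot \frac{1}{73441} \cdot 1468150} = - \frac{1505820}{-680476 + \frac{146815}{293764}} = - \frac{1505820}{- \frac{199899204849}{293764}} = \left(-1505820\right) \left(- \frac{293764}{199899204849}\right) = \frac{147451902160}{66633068283}$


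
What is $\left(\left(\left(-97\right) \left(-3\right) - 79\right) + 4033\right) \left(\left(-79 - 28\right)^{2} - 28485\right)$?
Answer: $-72317820$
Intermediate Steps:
$\left(\left(\left(-97\right) \left(-3\right) - 79\right) + 4033\right) \left(\left(-79 - 28\right)^{2} - 28485\right) = \left(\left(291 - 79\right) + 4033\right) \left(\left(-107\right)^{2} - 28485\right) = \left(212 + 4033\right) \left(11449 - 28485\right) = 4245 \left(-17036\right) = -72317820$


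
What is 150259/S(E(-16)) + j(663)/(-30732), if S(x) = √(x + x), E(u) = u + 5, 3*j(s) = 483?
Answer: -161/30732 - 150259*I*√22/22 ≈ -0.0052388 - 32035.0*I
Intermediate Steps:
j(s) = 161 (j(s) = (⅓)*483 = 161)
E(u) = 5 + u
S(x) = √2*√x (S(x) = √(2*x) = √2*√x)
150259/S(E(-16)) + j(663)/(-30732) = 150259/((√2*√(5 - 16))) + 161/(-30732) = 150259/((√2*√(-11))) + 161*(-1/30732) = 150259/((√2*(I*√11))) - 161/30732 = 150259/((I*√22)) - 161/30732 = 150259*(-I*√22/22) - 161/30732 = -150259*I*√22/22 - 161/30732 = -161/30732 - 150259*I*√22/22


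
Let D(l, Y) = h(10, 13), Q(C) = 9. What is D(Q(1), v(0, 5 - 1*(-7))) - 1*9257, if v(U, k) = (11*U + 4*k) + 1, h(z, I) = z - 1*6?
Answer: -9253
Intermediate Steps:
h(z, I) = -6 + z (h(z, I) = z - 6 = -6 + z)
v(U, k) = 1 + 4*k + 11*U (v(U, k) = (4*k + 11*U) + 1 = 1 + 4*k + 11*U)
D(l, Y) = 4 (D(l, Y) = -6 + 10 = 4)
D(Q(1), v(0, 5 - 1*(-7))) - 1*9257 = 4 - 1*9257 = 4 - 9257 = -9253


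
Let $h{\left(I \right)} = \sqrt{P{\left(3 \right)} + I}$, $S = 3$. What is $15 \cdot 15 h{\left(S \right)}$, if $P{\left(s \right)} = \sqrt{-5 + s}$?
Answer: $225 \sqrt{3 + i \sqrt{2}} \approx 399.86 + 89.524 i$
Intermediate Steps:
$h{\left(I \right)} = \sqrt{I + i \sqrt{2}}$ ($h{\left(I \right)} = \sqrt{\sqrt{-5 + 3} + I} = \sqrt{\sqrt{-2} + I} = \sqrt{i \sqrt{2} + I} = \sqrt{I + i \sqrt{2}}$)
$15 \cdot 15 h{\left(S \right)} = 15 \cdot 15 \sqrt{3 + i \sqrt{2}} = 225 \sqrt{3 + i \sqrt{2}}$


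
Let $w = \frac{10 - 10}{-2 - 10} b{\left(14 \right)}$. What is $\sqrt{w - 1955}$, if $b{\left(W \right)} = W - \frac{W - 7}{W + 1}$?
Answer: $i \sqrt{1955} \approx 44.215 i$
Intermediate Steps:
$b{\left(W \right)} = W - \frac{-7 + W}{1 + W}$
$w = 0$ ($w = \frac{10 - 10}{-2 - 10} \frac{7 + 14^{2}}{1 + 14} = \frac{0}{-12} \frac{7 + 196}{15} = 0 \left(- \frac{1}{12}\right) \frac{1}{15} \cdot 203 = 0 \cdot \frac{203}{15} = 0$)
$\sqrt{w - 1955} = \sqrt{0 - 1955} = \sqrt{-1955} = i \sqrt{1955}$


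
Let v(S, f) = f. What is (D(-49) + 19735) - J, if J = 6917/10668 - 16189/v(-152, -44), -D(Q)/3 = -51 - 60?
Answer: 1155843757/58674 ≈ 19699.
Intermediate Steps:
D(Q) = 333 (D(Q) = -3*(-51 - 60) = -3*(-111) = 333)
J = 21626075/58674 (J = 6917/10668 - 16189/(-44) = 6917*(1/10668) - 16189*(-1/44) = 6917/10668 + 16189/44 = 21626075/58674 ≈ 368.58)
(D(-49) + 19735) - J = (333 + 19735) - 1*21626075/58674 = 20068 - 21626075/58674 = 1155843757/58674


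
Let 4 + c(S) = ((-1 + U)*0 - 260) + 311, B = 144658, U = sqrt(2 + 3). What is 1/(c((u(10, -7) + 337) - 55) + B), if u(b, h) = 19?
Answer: 1/144705 ≈ 6.9106e-6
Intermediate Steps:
U = sqrt(5) ≈ 2.2361
c(S) = 47 (c(S) = -4 + (((-1 + sqrt(5))*0 - 260) + 311) = -4 + ((0 - 260) + 311) = -4 + (-260 + 311) = -4 + 51 = 47)
1/(c((u(10, -7) + 337) - 55) + B) = 1/(47 + 144658) = 1/144705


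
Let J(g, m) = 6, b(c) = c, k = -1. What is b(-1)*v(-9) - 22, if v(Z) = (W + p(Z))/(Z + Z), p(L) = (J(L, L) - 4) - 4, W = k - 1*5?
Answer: -202/9 ≈ -22.444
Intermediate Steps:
W = -6 (W = -1 - 1*5 = -1 - 5 = -6)
p(L) = -2 (p(L) = (6 - 4) - 4 = 2 - 4 = -2)
v(Z) = -4/Z (v(Z) = (-6 - 2)/(Z + Z) = -8*1/(2*Z) = -4/Z)
b(-1)*v(-9) - 22 = -(-4)/(-9) - 22 = -(-4)*(-1)/9 - 22 = -1*4/9 - 22 = -4/9 - 22 = -202/9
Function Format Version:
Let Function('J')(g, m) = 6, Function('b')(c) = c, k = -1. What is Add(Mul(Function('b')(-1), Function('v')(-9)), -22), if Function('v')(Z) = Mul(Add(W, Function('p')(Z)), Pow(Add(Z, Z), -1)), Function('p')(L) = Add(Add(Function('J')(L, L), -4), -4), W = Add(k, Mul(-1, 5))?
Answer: Rational(-202, 9) ≈ -22.444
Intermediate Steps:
W = -6 (W = Add(-1, Mul(-1, 5)) = Add(-1, -5) = -6)
Function('p')(L) = -2 (Function('p')(L) = Add(Add(6, -4), -4) = Add(2, -4) = -2)
Function('v')(Z) = Mul(-4, Pow(Z, -1)) (Function('v')(Z) = Mul(Add(-6, -2), Pow(Add(Z, Z), -1)) = Mul(-8, Pow(Mul(2, Z), -1)) = Mul(-8, Mul(Rational(1, 2), Pow(Z, -1))) = Mul(-4, Pow(Z, -1)))
Add(Mul(Function('b')(-1), Function('v')(-9)), -22) = Add(Mul(-1, Mul(-4, Pow(-9, -1))), -22) = Add(Mul(-1, Mul(-4, Rational(-1, 9))), -22) = Add(Mul(-1, Rational(4, 9)), -22) = Add(Rational(-4, 9), -22) = Rational(-202, 9)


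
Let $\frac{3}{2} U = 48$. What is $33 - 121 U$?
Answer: $-3839$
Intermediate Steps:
$U = 32$ ($U = \frac{2}{3} \cdot 48 = 32$)
$33 - 121 U = 33 - 3872 = -3839$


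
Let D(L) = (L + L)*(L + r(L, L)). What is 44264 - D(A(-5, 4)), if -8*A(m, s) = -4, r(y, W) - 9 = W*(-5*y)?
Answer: 177023/4 ≈ 44256.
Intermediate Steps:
r(y, W) = 9 - 5*W*y (r(y, W) = 9 + W*(-5*y) = 9 - 5*W*y)
A(m, s) = ½ (A(m, s) = -⅛*(-4) = ½)
D(L) = 2*L*(9 + L - 5*L²) (D(L) = (L + L)*(L + (9 - 5*L*L)) = (2*L)*(L + (9 - 5*L²)) = (2*L)*(9 + L - 5*L²) = 2*L*(9 + L - 5*L²))
44264 - D(A(-5, 4)) = 44264 - 2*(9 + ½ - 5*(½)²)/2 = 44264 - 2*(9 + ½ - 5*¼)/2 = 44264 - 2*(9 + ½ - 5/4)/2 = 44264 - 2*33/(2*4) = 44264 - 1*33/4 = 44264 - 33/4 = 177023/4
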